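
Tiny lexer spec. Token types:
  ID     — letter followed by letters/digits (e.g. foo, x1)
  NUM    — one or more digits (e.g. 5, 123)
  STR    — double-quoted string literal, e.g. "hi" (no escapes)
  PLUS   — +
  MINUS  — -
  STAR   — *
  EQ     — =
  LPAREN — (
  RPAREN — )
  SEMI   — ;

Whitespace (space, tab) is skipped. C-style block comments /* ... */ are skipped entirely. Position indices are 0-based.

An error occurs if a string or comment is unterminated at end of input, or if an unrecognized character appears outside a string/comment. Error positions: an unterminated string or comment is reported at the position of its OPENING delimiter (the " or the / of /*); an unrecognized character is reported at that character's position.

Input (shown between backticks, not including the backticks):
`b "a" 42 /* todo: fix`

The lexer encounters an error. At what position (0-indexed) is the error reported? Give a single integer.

Answer: 9

Derivation:
pos=0: emit ID 'b' (now at pos=1)
pos=2: enter STRING mode
pos=2: emit STR "a" (now at pos=5)
pos=6: emit NUM '42' (now at pos=8)
pos=9: enter COMMENT mode (saw '/*')
pos=9: ERROR — unterminated comment (reached EOF)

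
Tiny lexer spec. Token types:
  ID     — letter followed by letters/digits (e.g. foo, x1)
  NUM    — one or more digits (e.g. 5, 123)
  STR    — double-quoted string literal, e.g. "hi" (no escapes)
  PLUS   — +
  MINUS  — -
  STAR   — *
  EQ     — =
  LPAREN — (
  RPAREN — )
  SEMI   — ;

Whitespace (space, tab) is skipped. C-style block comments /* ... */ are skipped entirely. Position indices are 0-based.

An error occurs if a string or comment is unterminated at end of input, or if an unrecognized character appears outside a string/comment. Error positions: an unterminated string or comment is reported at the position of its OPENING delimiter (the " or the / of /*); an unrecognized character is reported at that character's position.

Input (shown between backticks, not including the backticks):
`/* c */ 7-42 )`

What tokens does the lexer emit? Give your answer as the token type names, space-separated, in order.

Answer: NUM MINUS NUM RPAREN

Derivation:
pos=0: enter COMMENT mode (saw '/*')
exit COMMENT mode (now at pos=7)
pos=8: emit NUM '7' (now at pos=9)
pos=9: emit MINUS '-'
pos=10: emit NUM '42' (now at pos=12)
pos=13: emit RPAREN ')'
DONE. 4 tokens: [NUM, MINUS, NUM, RPAREN]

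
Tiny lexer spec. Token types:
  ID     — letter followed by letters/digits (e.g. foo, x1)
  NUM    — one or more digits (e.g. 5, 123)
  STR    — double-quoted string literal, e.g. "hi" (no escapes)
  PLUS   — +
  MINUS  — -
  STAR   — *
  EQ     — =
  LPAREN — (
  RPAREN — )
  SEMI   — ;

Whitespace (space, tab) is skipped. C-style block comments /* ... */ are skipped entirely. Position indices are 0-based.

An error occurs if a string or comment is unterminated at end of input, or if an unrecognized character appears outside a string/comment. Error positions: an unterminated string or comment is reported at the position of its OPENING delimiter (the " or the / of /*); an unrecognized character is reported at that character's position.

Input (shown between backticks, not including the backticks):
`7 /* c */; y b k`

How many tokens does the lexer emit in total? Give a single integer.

Answer: 5

Derivation:
pos=0: emit NUM '7' (now at pos=1)
pos=2: enter COMMENT mode (saw '/*')
exit COMMENT mode (now at pos=9)
pos=9: emit SEMI ';'
pos=11: emit ID 'y' (now at pos=12)
pos=13: emit ID 'b' (now at pos=14)
pos=15: emit ID 'k' (now at pos=16)
DONE. 5 tokens: [NUM, SEMI, ID, ID, ID]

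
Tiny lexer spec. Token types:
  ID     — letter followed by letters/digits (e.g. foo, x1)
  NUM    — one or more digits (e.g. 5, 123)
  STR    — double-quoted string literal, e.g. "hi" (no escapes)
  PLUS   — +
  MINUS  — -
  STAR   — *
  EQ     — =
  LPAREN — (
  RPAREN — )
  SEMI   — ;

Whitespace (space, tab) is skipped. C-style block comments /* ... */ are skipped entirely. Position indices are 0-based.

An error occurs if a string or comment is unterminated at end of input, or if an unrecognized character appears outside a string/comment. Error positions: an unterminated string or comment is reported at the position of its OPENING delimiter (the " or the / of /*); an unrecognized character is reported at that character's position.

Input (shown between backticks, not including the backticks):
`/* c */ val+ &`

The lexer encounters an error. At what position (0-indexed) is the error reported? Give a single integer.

pos=0: enter COMMENT mode (saw '/*')
exit COMMENT mode (now at pos=7)
pos=8: emit ID 'val' (now at pos=11)
pos=11: emit PLUS '+'
pos=13: ERROR — unrecognized char '&'

Answer: 13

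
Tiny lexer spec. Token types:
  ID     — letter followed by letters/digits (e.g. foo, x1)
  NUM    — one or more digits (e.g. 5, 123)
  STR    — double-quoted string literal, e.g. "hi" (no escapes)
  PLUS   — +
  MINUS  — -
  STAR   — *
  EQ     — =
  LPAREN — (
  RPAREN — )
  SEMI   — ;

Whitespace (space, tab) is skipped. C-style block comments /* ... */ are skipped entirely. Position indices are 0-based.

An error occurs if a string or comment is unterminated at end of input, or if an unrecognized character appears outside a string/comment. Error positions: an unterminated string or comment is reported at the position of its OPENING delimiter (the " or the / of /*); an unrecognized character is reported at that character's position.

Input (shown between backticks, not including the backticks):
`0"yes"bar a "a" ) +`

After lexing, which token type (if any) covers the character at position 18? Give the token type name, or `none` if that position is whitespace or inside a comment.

pos=0: emit NUM '0' (now at pos=1)
pos=1: enter STRING mode
pos=1: emit STR "yes" (now at pos=6)
pos=6: emit ID 'bar' (now at pos=9)
pos=10: emit ID 'a' (now at pos=11)
pos=12: enter STRING mode
pos=12: emit STR "a" (now at pos=15)
pos=16: emit RPAREN ')'
pos=18: emit PLUS '+'
DONE. 7 tokens: [NUM, STR, ID, ID, STR, RPAREN, PLUS]
Position 18: char is '+' -> PLUS

Answer: PLUS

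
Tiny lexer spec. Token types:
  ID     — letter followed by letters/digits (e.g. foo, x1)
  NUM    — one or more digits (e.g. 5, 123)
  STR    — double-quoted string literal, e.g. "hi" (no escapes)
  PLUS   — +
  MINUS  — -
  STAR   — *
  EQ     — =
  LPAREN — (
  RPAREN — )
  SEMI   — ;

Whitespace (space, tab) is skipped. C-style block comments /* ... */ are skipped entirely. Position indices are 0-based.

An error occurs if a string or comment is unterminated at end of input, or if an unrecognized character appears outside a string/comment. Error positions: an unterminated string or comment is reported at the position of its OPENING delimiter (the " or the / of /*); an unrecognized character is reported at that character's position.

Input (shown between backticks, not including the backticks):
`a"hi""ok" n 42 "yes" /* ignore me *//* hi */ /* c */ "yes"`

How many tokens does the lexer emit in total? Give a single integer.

pos=0: emit ID 'a' (now at pos=1)
pos=1: enter STRING mode
pos=1: emit STR "hi" (now at pos=5)
pos=5: enter STRING mode
pos=5: emit STR "ok" (now at pos=9)
pos=10: emit ID 'n' (now at pos=11)
pos=12: emit NUM '42' (now at pos=14)
pos=15: enter STRING mode
pos=15: emit STR "yes" (now at pos=20)
pos=21: enter COMMENT mode (saw '/*')
exit COMMENT mode (now at pos=36)
pos=36: enter COMMENT mode (saw '/*')
exit COMMENT mode (now at pos=44)
pos=45: enter COMMENT mode (saw '/*')
exit COMMENT mode (now at pos=52)
pos=53: enter STRING mode
pos=53: emit STR "yes" (now at pos=58)
DONE. 7 tokens: [ID, STR, STR, ID, NUM, STR, STR]

Answer: 7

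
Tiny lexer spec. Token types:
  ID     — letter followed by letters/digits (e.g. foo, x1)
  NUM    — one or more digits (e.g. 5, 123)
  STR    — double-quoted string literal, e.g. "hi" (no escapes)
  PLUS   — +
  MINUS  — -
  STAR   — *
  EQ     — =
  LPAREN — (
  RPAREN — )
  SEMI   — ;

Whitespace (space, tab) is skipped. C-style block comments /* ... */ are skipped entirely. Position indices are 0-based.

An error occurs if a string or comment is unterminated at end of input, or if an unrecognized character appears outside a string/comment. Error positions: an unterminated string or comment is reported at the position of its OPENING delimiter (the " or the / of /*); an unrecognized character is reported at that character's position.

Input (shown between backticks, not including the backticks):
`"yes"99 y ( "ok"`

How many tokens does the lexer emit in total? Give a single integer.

pos=0: enter STRING mode
pos=0: emit STR "yes" (now at pos=5)
pos=5: emit NUM '99' (now at pos=7)
pos=8: emit ID 'y' (now at pos=9)
pos=10: emit LPAREN '('
pos=12: enter STRING mode
pos=12: emit STR "ok" (now at pos=16)
DONE. 5 tokens: [STR, NUM, ID, LPAREN, STR]

Answer: 5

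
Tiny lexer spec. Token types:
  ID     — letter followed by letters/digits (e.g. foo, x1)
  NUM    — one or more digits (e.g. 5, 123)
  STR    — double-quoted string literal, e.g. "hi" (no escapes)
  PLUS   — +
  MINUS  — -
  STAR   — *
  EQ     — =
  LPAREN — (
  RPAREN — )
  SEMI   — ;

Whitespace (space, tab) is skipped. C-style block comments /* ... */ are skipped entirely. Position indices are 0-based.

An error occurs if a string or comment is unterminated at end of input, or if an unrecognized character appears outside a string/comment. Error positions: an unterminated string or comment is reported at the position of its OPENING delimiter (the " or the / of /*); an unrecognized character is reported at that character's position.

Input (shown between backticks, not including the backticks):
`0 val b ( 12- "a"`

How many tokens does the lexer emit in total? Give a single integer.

pos=0: emit NUM '0' (now at pos=1)
pos=2: emit ID 'val' (now at pos=5)
pos=6: emit ID 'b' (now at pos=7)
pos=8: emit LPAREN '('
pos=10: emit NUM '12' (now at pos=12)
pos=12: emit MINUS '-'
pos=14: enter STRING mode
pos=14: emit STR "a" (now at pos=17)
DONE. 7 tokens: [NUM, ID, ID, LPAREN, NUM, MINUS, STR]

Answer: 7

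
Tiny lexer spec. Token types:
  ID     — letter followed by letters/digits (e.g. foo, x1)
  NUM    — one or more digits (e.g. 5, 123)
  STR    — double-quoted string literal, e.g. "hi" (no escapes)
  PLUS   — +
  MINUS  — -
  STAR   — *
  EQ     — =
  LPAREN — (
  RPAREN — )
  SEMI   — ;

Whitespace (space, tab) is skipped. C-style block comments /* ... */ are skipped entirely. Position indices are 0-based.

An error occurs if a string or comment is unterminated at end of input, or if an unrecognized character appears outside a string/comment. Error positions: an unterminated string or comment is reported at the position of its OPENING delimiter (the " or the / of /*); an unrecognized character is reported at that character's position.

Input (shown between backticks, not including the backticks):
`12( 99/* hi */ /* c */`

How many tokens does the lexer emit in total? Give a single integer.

pos=0: emit NUM '12' (now at pos=2)
pos=2: emit LPAREN '('
pos=4: emit NUM '99' (now at pos=6)
pos=6: enter COMMENT mode (saw '/*')
exit COMMENT mode (now at pos=14)
pos=15: enter COMMENT mode (saw '/*')
exit COMMENT mode (now at pos=22)
DONE. 3 tokens: [NUM, LPAREN, NUM]

Answer: 3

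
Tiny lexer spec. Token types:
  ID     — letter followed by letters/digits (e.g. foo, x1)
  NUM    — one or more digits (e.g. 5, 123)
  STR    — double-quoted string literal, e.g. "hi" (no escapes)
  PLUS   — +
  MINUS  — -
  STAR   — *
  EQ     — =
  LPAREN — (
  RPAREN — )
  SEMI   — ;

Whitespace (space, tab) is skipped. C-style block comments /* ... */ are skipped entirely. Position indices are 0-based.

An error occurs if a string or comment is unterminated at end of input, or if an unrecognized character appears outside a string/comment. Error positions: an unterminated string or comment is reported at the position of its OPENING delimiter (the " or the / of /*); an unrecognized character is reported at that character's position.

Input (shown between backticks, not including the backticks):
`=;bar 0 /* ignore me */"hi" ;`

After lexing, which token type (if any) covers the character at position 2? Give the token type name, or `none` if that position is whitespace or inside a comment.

pos=0: emit EQ '='
pos=1: emit SEMI ';'
pos=2: emit ID 'bar' (now at pos=5)
pos=6: emit NUM '0' (now at pos=7)
pos=8: enter COMMENT mode (saw '/*')
exit COMMENT mode (now at pos=23)
pos=23: enter STRING mode
pos=23: emit STR "hi" (now at pos=27)
pos=28: emit SEMI ';'
DONE. 6 tokens: [EQ, SEMI, ID, NUM, STR, SEMI]
Position 2: char is 'b' -> ID

Answer: ID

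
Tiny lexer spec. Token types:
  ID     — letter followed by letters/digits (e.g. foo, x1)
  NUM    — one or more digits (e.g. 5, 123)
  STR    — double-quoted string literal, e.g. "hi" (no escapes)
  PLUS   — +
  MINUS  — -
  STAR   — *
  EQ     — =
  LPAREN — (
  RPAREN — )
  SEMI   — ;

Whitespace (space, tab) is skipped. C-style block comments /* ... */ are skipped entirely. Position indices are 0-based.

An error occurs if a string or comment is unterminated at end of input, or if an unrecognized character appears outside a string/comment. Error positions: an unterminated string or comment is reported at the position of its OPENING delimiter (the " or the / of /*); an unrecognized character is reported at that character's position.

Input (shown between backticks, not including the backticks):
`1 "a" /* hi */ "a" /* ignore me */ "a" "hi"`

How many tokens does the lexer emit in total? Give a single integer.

Answer: 5

Derivation:
pos=0: emit NUM '1' (now at pos=1)
pos=2: enter STRING mode
pos=2: emit STR "a" (now at pos=5)
pos=6: enter COMMENT mode (saw '/*')
exit COMMENT mode (now at pos=14)
pos=15: enter STRING mode
pos=15: emit STR "a" (now at pos=18)
pos=19: enter COMMENT mode (saw '/*')
exit COMMENT mode (now at pos=34)
pos=35: enter STRING mode
pos=35: emit STR "a" (now at pos=38)
pos=39: enter STRING mode
pos=39: emit STR "hi" (now at pos=43)
DONE. 5 tokens: [NUM, STR, STR, STR, STR]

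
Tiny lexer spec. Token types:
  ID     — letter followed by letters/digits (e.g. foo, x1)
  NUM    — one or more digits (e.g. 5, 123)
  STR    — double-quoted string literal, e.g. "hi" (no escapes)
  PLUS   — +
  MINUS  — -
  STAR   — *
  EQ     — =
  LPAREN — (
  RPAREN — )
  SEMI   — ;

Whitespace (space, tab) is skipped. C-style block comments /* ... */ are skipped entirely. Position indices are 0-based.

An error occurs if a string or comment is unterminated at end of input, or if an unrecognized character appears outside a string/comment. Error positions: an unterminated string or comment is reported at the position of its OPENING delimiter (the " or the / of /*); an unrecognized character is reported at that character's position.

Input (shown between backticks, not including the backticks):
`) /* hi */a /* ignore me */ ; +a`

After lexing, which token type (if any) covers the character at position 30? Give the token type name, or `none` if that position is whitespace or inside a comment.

Answer: PLUS

Derivation:
pos=0: emit RPAREN ')'
pos=2: enter COMMENT mode (saw '/*')
exit COMMENT mode (now at pos=10)
pos=10: emit ID 'a' (now at pos=11)
pos=12: enter COMMENT mode (saw '/*')
exit COMMENT mode (now at pos=27)
pos=28: emit SEMI ';'
pos=30: emit PLUS '+'
pos=31: emit ID 'a' (now at pos=32)
DONE. 5 tokens: [RPAREN, ID, SEMI, PLUS, ID]
Position 30: char is '+' -> PLUS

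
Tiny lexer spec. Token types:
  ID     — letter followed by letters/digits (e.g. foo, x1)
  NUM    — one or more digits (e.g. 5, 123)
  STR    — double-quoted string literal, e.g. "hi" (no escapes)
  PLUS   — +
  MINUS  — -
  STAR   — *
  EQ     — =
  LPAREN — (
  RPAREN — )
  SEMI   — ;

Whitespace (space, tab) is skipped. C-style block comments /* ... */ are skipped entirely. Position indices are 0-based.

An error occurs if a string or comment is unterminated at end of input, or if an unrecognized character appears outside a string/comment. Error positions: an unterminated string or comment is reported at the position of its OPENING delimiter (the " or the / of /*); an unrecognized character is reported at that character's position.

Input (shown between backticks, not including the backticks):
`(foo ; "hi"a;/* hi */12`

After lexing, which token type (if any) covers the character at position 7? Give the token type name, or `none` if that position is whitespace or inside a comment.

Answer: STR

Derivation:
pos=0: emit LPAREN '('
pos=1: emit ID 'foo' (now at pos=4)
pos=5: emit SEMI ';'
pos=7: enter STRING mode
pos=7: emit STR "hi" (now at pos=11)
pos=11: emit ID 'a' (now at pos=12)
pos=12: emit SEMI ';'
pos=13: enter COMMENT mode (saw '/*')
exit COMMENT mode (now at pos=21)
pos=21: emit NUM '12' (now at pos=23)
DONE. 7 tokens: [LPAREN, ID, SEMI, STR, ID, SEMI, NUM]
Position 7: char is '"' -> STR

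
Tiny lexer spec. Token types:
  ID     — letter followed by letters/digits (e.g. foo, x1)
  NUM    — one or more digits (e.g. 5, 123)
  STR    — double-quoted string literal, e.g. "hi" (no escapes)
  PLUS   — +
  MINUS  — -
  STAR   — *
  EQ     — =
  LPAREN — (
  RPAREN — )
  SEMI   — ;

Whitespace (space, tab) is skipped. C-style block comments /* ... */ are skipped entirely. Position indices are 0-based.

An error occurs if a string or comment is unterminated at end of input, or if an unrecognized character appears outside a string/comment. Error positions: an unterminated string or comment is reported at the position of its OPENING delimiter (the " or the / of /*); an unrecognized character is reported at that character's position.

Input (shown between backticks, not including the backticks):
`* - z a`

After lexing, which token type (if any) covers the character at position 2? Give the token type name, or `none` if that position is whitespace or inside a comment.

pos=0: emit STAR '*'
pos=2: emit MINUS '-'
pos=4: emit ID 'z' (now at pos=5)
pos=6: emit ID 'a' (now at pos=7)
DONE. 4 tokens: [STAR, MINUS, ID, ID]
Position 2: char is '-' -> MINUS

Answer: MINUS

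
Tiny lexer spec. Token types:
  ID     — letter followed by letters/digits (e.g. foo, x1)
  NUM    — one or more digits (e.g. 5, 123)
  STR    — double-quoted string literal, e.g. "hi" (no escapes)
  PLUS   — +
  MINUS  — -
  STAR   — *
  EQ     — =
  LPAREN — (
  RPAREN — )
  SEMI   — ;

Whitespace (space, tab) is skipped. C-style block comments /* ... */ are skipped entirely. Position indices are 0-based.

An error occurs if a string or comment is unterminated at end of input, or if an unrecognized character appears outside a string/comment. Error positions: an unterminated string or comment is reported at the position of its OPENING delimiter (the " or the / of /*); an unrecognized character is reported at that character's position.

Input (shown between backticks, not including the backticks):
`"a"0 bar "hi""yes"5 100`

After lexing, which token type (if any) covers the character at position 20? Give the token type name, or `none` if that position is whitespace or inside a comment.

Answer: NUM

Derivation:
pos=0: enter STRING mode
pos=0: emit STR "a" (now at pos=3)
pos=3: emit NUM '0' (now at pos=4)
pos=5: emit ID 'bar' (now at pos=8)
pos=9: enter STRING mode
pos=9: emit STR "hi" (now at pos=13)
pos=13: enter STRING mode
pos=13: emit STR "yes" (now at pos=18)
pos=18: emit NUM '5' (now at pos=19)
pos=20: emit NUM '100' (now at pos=23)
DONE. 7 tokens: [STR, NUM, ID, STR, STR, NUM, NUM]
Position 20: char is '1' -> NUM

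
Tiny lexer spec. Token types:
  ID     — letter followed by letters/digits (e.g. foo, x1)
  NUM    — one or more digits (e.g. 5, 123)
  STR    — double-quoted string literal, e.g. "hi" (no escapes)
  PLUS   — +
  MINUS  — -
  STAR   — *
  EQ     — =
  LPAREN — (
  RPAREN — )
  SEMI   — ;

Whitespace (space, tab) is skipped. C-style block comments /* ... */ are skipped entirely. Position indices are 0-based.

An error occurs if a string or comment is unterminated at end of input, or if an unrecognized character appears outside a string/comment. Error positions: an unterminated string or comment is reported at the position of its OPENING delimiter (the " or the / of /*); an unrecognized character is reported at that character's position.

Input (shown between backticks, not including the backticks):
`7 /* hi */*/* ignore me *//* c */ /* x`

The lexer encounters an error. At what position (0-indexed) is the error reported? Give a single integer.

Answer: 34

Derivation:
pos=0: emit NUM '7' (now at pos=1)
pos=2: enter COMMENT mode (saw '/*')
exit COMMENT mode (now at pos=10)
pos=10: emit STAR '*'
pos=11: enter COMMENT mode (saw '/*')
exit COMMENT mode (now at pos=26)
pos=26: enter COMMENT mode (saw '/*')
exit COMMENT mode (now at pos=33)
pos=34: enter COMMENT mode (saw '/*')
pos=34: ERROR — unterminated comment (reached EOF)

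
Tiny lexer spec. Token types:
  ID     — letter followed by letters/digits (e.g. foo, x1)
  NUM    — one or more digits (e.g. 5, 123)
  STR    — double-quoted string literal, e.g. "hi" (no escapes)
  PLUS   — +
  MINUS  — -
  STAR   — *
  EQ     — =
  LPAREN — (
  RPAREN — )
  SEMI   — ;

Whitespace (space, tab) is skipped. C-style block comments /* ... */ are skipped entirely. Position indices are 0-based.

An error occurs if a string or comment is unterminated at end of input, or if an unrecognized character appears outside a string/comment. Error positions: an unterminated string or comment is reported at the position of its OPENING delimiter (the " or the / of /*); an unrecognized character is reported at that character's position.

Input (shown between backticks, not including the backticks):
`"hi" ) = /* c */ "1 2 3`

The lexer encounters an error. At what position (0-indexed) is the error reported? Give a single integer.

pos=0: enter STRING mode
pos=0: emit STR "hi" (now at pos=4)
pos=5: emit RPAREN ')'
pos=7: emit EQ '='
pos=9: enter COMMENT mode (saw '/*')
exit COMMENT mode (now at pos=16)
pos=17: enter STRING mode
pos=17: ERROR — unterminated string

Answer: 17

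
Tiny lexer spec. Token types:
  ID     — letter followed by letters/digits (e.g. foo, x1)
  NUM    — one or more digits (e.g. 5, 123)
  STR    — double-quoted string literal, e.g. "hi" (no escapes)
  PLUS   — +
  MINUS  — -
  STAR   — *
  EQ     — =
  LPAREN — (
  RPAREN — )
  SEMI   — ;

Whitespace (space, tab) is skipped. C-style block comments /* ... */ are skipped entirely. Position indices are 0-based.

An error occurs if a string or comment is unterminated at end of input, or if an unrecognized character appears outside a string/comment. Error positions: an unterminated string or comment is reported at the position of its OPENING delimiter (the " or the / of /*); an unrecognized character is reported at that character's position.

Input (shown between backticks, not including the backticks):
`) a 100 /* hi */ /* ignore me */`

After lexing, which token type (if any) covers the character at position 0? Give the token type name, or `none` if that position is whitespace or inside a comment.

Answer: RPAREN

Derivation:
pos=0: emit RPAREN ')'
pos=2: emit ID 'a' (now at pos=3)
pos=4: emit NUM '100' (now at pos=7)
pos=8: enter COMMENT mode (saw '/*')
exit COMMENT mode (now at pos=16)
pos=17: enter COMMENT mode (saw '/*')
exit COMMENT mode (now at pos=32)
DONE. 3 tokens: [RPAREN, ID, NUM]
Position 0: char is ')' -> RPAREN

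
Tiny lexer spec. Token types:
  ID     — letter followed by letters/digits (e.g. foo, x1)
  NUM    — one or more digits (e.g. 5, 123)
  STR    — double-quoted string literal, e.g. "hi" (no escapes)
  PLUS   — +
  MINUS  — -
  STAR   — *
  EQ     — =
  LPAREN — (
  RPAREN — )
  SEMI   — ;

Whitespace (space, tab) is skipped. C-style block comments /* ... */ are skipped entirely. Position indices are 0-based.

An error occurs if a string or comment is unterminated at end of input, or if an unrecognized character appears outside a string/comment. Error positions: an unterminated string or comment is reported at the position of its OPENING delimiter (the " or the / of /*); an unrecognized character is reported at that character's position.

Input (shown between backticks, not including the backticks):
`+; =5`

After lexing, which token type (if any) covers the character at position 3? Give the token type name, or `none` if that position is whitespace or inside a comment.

Answer: EQ

Derivation:
pos=0: emit PLUS '+'
pos=1: emit SEMI ';'
pos=3: emit EQ '='
pos=4: emit NUM '5' (now at pos=5)
DONE. 4 tokens: [PLUS, SEMI, EQ, NUM]
Position 3: char is '=' -> EQ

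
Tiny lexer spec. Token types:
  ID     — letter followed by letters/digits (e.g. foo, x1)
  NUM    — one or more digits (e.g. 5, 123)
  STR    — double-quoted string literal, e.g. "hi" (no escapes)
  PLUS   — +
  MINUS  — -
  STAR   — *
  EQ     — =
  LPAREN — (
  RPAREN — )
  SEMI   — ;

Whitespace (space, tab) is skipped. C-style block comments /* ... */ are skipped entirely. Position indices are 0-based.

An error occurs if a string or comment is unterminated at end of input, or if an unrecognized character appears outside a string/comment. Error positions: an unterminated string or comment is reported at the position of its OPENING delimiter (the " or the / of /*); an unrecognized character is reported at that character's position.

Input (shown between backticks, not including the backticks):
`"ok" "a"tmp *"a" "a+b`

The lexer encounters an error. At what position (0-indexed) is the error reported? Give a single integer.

Answer: 17

Derivation:
pos=0: enter STRING mode
pos=0: emit STR "ok" (now at pos=4)
pos=5: enter STRING mode
pos=5: emit STR "a" (now at pos=8)
pos=8: emit ID 'tmp' (now at pos=11)
pos=12: emit STAR '*'
pos=13: enter STRING mode
pos=13: emit STR "a" (now at pos=16)
pos=17: enter STRING mode
pos=17: ERROR — unterminated string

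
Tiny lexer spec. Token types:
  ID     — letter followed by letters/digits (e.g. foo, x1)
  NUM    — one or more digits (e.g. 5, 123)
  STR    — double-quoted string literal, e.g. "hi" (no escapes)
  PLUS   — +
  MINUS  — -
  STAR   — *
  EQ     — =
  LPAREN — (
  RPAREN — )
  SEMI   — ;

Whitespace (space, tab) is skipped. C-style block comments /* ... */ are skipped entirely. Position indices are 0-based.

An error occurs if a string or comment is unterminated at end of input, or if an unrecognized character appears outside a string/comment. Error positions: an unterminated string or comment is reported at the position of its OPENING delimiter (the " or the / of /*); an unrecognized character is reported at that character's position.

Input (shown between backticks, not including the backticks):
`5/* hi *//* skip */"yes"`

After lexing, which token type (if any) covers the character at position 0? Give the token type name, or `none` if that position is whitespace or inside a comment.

pos=0: emit NUM '5' (now at pos=1)
pos=1: enter COMMENT mode (saw '/*')
exit COMMENT mode (now at pos=9)
pos=9: enter COMMENT mode (saw '/*')
exit COMMENT mode (now at pos=19)
pos=19: enter STRING mode
pos=19: emit STR "yes" (now at pos=24)
DONE. 2 tokens: [NUM, STR]
Position 0: char is '5' -> NUM

Answer: NUM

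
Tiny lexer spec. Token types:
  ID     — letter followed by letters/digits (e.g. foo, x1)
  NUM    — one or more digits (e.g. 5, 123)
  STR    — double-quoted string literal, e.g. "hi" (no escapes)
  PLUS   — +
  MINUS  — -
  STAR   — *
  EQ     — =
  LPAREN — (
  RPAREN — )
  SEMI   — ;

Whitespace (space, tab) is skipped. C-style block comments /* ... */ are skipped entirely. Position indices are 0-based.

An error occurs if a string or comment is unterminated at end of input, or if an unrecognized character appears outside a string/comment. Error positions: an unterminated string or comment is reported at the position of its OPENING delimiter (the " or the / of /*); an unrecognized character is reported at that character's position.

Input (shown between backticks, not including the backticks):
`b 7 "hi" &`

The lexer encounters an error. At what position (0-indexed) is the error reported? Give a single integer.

pos=0: emit ID 'b' (now at pos=1)
pos=2: emit NUM '7' (now at pos=3)
pos=4: enter STRING mode
pos=4: emit STR "hi" (now at pos=8)
pos=9: ERROR — unrecognized char '&'

Answer: 9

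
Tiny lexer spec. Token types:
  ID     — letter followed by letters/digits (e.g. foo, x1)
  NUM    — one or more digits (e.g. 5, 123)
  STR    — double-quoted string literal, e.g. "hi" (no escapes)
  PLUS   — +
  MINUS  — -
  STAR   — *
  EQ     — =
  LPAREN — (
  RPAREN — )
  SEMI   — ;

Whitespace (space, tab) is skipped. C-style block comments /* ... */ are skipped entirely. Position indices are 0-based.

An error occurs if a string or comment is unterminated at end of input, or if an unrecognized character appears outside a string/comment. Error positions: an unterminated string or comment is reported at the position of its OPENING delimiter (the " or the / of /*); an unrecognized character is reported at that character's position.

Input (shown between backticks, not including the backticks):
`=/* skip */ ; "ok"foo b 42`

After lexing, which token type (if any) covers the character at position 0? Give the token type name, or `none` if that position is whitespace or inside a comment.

pos=0: emit EQ '='
pos=1: enter COMMENT mode (saw '/*')
exit COMMENT mode (now at pos=11)
pos=12: emit SEMI ';'
pos=14: enter STRING mode
pos=14: emit STR "ok" (now at pos=18)
pos=18: emit ID 'foo' (now at pos=21)
pos=22: emit ID 'b' (now at pos=23)
pos=24: emit NUM '42' (now at pos=26)
DONE. 6 tokens: [EQ, SEMI, STR, ID, ID, NUM]
Position 0: char is '=' -> EQ

Answer: EQ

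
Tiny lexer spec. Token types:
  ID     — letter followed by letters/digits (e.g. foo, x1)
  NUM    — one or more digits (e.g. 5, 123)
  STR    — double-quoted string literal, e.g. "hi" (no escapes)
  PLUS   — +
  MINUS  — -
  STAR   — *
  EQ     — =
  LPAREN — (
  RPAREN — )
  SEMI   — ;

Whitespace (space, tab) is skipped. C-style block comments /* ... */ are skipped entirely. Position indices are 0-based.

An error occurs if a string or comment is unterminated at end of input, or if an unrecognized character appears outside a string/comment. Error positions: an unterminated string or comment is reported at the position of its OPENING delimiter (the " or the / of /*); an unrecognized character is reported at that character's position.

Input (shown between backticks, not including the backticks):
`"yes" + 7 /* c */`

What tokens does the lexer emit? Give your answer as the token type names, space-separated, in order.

pos=0: enter STRING mode
pos=0: emit STR "yes" (now at pos=5)
pos=6: emit PLUS '+'
pos=8: emit NUM '7' (now at pos=9)
pos=10: enter COMMENT mode (saw '/*')
exit COMMENT mode (now at pos=17)
DONE. 3 tokens: [STR, PLUS, NUM]

Answer: STR PLUS NUM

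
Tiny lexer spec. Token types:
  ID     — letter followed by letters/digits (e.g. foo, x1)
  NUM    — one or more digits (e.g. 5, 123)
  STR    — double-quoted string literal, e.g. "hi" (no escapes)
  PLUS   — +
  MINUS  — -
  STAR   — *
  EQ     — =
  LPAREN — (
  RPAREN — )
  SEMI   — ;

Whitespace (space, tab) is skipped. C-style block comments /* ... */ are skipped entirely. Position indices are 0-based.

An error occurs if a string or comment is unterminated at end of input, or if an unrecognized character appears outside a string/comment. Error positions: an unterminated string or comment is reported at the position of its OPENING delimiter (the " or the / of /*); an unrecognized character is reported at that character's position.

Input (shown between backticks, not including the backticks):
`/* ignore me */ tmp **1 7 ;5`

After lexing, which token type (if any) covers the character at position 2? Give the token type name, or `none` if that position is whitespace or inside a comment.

pos=0: enter COMMENT mode (saw '/*')
exit COMMENT mode (now at pos=15)
pos=16: emit ID 'tmp' (now at pos=19)
pos=20: emit STAR '*'
pos=21: emit STAR '*'
pos=22: emit NUM '1' (now at pos=23)
pos=24: emit NUM '7' (now at pos=25)
pos=26: emit SEMI ';'
pos=27: emit NUM '5' (now at pos=28)
DONE. 7 tokens: [ID, STAR, STAR, NUM, NUM, SEMI, NUM]
Position 2: char is ' ' -> none

Answer: none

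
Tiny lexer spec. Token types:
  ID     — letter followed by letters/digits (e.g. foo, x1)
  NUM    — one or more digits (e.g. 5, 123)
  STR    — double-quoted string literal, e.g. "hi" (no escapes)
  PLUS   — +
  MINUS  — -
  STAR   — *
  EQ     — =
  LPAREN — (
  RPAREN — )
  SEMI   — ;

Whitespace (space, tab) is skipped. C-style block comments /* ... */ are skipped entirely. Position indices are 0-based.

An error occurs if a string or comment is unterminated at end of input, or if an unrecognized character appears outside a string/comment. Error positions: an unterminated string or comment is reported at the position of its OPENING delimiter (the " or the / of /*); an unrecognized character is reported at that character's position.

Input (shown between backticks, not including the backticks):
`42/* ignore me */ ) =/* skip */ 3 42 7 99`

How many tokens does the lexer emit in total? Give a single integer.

pos=0: emit NUM '42' (now at pos=2)
pos=2: enter COMMENT mode (saw '/*')
exit COMMENT mode (now at pos=17)
pos=18: emit RPAREN ')'
pos=20: emit EQ '='
pos=21: enter COMMENT mode (saw '/*')
exit COMMENT mode (now at pos=31)
pos=32: emit NUM '3' (now at pos=33)
pos=34: emit NUM '42' (now at pos=36)
pos=37: emit NUM '7' (now at pos=38)
pos=39: emit NUM '99' (now at pos=41)
DONE. 7 tokens: [NUM, RPAREN, EQ, NUM, NUM, NUM, NUM]

Answer: 7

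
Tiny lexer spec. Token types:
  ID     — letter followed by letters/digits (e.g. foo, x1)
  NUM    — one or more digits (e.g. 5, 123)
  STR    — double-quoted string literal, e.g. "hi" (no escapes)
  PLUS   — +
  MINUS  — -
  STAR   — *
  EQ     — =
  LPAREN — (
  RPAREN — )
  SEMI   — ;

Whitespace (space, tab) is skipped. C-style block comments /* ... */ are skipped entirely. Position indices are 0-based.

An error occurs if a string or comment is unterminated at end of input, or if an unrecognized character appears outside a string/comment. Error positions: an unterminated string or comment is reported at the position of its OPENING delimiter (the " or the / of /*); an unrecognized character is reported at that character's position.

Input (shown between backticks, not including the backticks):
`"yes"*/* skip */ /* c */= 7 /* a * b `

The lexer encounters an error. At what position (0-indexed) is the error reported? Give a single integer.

pos=0: enter STRING mode
pos=0: emit STR "yes" (now at pos=5)
pos=5: emit STAR '*'
pos=6: enter COMMENT mode (saw '/*')
exit COMMENT mode (now at pos=16)
pos=17: enter COMMENT mode (saw '/*')
exit COMMENT mode (now at pos=24)
pos=24: emit EQ '='
pos=26: emit NUM '7' (now at pos=27)
pos=28: enter COMMENT mode (saw '/*')
pos=28: ERROR — unterminated comment (reached EOF)

Answer: 28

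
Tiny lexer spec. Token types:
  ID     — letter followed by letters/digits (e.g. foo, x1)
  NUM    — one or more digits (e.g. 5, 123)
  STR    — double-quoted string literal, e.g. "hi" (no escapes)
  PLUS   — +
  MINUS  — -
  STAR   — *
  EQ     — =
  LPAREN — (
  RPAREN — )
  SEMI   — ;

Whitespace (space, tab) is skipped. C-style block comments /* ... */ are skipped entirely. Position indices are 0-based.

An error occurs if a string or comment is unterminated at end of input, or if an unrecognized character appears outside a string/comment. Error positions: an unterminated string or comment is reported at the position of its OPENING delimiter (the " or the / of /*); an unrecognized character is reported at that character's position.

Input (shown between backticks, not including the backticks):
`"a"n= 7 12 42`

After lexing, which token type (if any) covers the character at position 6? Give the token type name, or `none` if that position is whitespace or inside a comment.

Answer: NUM

Derivation:
pos=0: enter STRING mode
pos=0: emit STR "a" (now at pos=3)
pos=3: emit ID 'n' (now at pos=4)
pos=4: emit EQ '='
pos=6: emit NUM '7' (now at pos=7)
pos=8: emit NUM '12' (now at pos=10)
pos=11: emit NUM '42' (now at pos=13)
DONE. 6 tokens: [STR, ID, EQ, NUM, NUM, NUM]
Position 6: char is '7' -> NUM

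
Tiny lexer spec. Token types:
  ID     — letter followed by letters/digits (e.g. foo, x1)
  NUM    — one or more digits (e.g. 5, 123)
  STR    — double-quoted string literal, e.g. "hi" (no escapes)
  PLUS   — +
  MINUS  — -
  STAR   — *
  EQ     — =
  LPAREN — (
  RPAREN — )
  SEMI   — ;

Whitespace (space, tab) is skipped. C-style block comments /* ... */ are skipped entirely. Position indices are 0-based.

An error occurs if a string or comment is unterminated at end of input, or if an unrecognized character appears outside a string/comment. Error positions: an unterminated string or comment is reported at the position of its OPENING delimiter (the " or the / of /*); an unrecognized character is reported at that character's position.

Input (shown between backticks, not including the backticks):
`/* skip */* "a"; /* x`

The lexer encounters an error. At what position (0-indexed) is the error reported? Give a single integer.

Answer: 17

Derivation:
pos=0: enter COMMENT mode (saw '/*')
exit COMMENT mode (now at pos=10)
pos=10: emit STAR '*'
pos=12: enter STRING mode
pos=12: emit STR "a" (now at pos=15)
pos=15: emit SEMI ';'
pos=17: enter COMMENT mode (saw '/*')
pos=17: ERROR — unterminated comment (reached EOF)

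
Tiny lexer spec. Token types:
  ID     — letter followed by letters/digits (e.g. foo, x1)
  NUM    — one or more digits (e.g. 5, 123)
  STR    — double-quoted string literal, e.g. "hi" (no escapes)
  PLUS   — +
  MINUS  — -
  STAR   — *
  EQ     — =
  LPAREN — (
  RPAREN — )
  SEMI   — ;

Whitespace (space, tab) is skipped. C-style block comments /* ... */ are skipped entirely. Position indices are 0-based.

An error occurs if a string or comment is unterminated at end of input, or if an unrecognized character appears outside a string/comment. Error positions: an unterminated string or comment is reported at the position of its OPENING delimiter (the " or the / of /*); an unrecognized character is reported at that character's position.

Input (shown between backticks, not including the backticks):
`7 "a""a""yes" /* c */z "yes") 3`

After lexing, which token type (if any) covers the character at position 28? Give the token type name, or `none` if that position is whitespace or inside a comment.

Answer: RPAREN

Derivation:
pos=0: emit NUM '7' (now at pos=1)
pos=2: enter STRING mode
pos=2: emit STR "a" (now at pos=5)
pos=5: enter STRING mode
pos=5: emit STR "a" (now at pos=8)
pos=8: enter STRING mode
pos=8: emit STR "yes" (now at pos=13)
pos=14: enter COMMENT mode (saw '/*')
exit COMMENT mode (now at pos=21)
pos=21: emit ID 'z' (now at pos=22)
pos=23: enter STRING mode
pos=23: emit STR "yes" (now at pos=28)
pos=28: emit RPAREN ')'
pos=30: emit NUM '3' (now at pos=31)
DONE. 8 tokens: [NUM, STR, STR, STR, ID, STR, RPAREN, NUM]
Position 28: char is ')' -> RPAREN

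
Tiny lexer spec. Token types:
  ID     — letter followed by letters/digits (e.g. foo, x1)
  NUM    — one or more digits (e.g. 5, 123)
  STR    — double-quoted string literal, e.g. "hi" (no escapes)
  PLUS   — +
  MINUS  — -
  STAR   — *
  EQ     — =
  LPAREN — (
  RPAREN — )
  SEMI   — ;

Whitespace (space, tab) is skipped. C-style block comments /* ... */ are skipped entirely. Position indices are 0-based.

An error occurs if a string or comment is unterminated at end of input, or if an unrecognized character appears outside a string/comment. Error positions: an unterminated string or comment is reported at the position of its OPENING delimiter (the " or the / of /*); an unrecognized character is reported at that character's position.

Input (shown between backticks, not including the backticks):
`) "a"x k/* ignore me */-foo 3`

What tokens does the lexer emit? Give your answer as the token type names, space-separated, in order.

Answer: RPAREN STR ID ID MINUS ID NUM

Derivation:
pos=0: emit RPAREN ')'
pos=2: enter STRING mode
pos=2: emit STR "a" (now at pos=5)
pos=5: emit ID 'x' (now at pos=6)
pos=7: emit ID 'k' (now at pos=8)
pos=8: enter COMMENT mode (saw '/*')
exit COMMENT mode (now at pos=23)
pos=23: emit MINUS '-'
pos=24: emit ID 'foo' (now at pos=27)
pos=28: emit NUM '3' (now at pos=29)
DONE. 7 tokens: [RPAREN, STR, ID, ID, MINUS, ID, NUM]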